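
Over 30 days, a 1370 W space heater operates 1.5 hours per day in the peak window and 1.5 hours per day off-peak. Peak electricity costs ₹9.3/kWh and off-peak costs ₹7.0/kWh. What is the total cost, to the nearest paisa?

Peak energy = 1.37 kW × 1.5 h × 30 = 61.65 kWh
Off-peak energy = 1.37 kW × 1.5 h × 30 = 61.65 kWh
Cost = 61.65 × ₹9.3 + 61.65 × ₹7.0 = ₹573.345 + ₹431.55 = ₹1004.90

₹1004.90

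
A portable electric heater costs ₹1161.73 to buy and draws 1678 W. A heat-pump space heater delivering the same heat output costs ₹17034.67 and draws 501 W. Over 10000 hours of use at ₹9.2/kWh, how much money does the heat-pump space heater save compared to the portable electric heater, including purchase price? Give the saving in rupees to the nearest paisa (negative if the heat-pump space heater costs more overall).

₹92411.06

portable electric heater: ₹1161.73 + (1678/1000) kW × 10000 h × ₹9.2 = ₹1161.73 + ₹154376 = ₹155537.73
heat-pump space heater: ₹17034.67 + (501/1000) kW × 10000 h × ₹9.2 = ₹17034.67 + ₹46092 = ₹63126.67
Saving = ₹155537.73 − ₹63126.67 = ₹92411.06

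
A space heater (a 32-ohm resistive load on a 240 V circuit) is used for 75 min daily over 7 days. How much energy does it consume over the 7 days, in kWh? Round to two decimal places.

15.75 kWh

Power = V²/R = 240²/32 = 1800 W = 1.8 kW
Runtime = 75 min × 7 = 525 min = 8.75 h
Energy = 1.8 kW × 8.75 h = 15.75 kWh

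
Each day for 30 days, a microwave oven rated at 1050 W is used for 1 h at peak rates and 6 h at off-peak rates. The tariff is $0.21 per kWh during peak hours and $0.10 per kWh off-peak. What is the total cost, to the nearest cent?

$25.52

Peak energy = 1.05 kW × 1 h × 30 = 31.5 kWh
Off-peak energy = 1.05 kW × 6 h × 30 = 189 kWh
Cost = 31.5 × $0.21 + 189 × $0.10 = $6.615 + $18.9 = $25.52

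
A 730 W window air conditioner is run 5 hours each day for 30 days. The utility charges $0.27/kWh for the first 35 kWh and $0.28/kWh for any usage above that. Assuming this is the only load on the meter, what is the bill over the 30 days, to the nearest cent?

Runtime = 5 h/day × 30 days = 150 h
Energy = 0.73 kW × 150 h = 109.5 kWh
Tier 1 (0–35 kWh): 35 × $0.27 = $9.45
Above 35 kWh: 74.5 × $0.28 = $20.86
Bill = $30.31

$30.31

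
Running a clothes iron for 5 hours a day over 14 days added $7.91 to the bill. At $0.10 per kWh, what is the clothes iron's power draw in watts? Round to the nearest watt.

1130 W

Energy = $7.91 ÷ $0.10/kWh = 79.1 kWh
Runtime = 5 h/day × 14 days = 70 h
Power = 79.1 kWh ÷ 70 h = 1.13 kW = 1130 W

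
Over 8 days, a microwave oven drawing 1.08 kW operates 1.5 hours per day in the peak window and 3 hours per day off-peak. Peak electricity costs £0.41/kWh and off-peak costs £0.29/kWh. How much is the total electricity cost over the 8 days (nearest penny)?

Peak energy = 1.08 kW × 1.5 h × 8 = 12.96 kWh
Off-peak energy = 1.08 kW × 3 h × 8 = 25.92 kWh
Cost = 12.96 × £0.41 + 25.92 × £0.29 = £5.3136 + £7.5168 = £12.83

£12.83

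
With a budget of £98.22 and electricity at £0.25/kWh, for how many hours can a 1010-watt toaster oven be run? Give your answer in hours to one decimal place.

389.0 h

Energy available = £98.22 ÷ £0.25/kWh = 392.88 kWh
Hours = 392.88 kWh ÷ 1.01 kW = 389.0 h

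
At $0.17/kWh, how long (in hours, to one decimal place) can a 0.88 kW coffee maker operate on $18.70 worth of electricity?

125.0 h

Energy available = $18.70 ÷ $0.17/kWh = 110 kWh
Hours = 110 kWh ÷ 0.88 kW = 125.0 h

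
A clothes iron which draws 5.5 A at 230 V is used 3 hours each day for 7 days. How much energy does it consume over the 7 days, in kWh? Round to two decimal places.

Power = 5.5 A × 230 V = 1265 W = 1.265 kW
Runtime = 3 h/day × 7 days = 21 h
Energy = 1.265 kW × 21 h = 26.565 kWh ≈ 26.57 kWh

26.57 kWh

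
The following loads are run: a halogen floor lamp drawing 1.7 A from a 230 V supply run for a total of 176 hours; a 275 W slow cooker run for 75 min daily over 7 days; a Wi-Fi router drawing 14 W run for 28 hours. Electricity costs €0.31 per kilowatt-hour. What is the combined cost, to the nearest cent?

halogen floor lamp: Power = 1.7 A × 230 V = 391 W = 0.391 kW
halogen floor lamp: 0.391 kW × 176 h = 68.816 kWh
slow cooker: Runtime = 75 min × 7 = 525 min = 8.75 h
slow cooker: 0.275 kW × 8.75 h = 2.40625 kWh
Wi-Fi router: 0.014 kW × 28 h = 0.392 kWh
Total energy = 71.61425 kWh
Cost = 71.61425 × €0.31 = €22.20

€22.20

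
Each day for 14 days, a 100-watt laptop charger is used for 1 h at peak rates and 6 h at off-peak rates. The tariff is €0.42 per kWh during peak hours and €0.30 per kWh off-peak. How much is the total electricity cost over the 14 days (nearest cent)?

Peak energy = 0.1 kW × 1 h × 14 = 1.4 kWh
Off-peak energy = 0.1 kW × 6 h × 14 = 8.4 kWh
Cost = 1.4 × €0.42 + 8.4 × €0.30 = €0.588 + €2.52 = €3.11

€3.11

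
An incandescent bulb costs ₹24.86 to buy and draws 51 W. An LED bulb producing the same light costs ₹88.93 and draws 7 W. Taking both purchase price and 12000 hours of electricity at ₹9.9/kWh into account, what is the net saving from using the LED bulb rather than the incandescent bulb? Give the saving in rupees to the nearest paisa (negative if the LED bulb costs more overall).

incandescent bulb: ₹24.86 + (51/1000) kW × 12000 h × ₹9.9 = ₹24.86 + ₹6058.8 = ₹6083.66
LED bulb: ₹88.93 + (7/1000) kW × 12000 h × ₹9.9 = ₹88.93 + ₹831.6 = ₹920.53
Saving = ₹6083.66 − ₹920.53 = ₹5163.13

₹5163.13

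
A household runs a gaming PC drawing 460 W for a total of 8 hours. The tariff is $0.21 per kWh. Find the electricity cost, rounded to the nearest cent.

$0.77

Energy = 0.46 kW × 8 h = 3.68 kWh
Cost = 3.68 kWh × $0.21/kWh = $0.77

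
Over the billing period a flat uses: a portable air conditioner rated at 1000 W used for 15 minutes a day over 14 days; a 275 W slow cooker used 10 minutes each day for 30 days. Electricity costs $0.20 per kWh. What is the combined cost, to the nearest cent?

$0.98

portable air conditioner: Runtime = 15 min × 14 = 210 min = 3.5 h
portable air conditioner: 1 kW × 3.5 h = 3.5 kWh
slow cooker: Runtime = 10 min × 30 = 300 min = 5 h
slow cooker: 0.275 kW × 5 h = 1.375 kWh
Total energy = 4.875 kWh
Cost = 4.875 × $0.20 = $0.98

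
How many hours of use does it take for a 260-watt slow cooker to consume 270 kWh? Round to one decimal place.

1038.5 h

Hours = 270 kWh ÷ 0.26 kW = 1038.5 h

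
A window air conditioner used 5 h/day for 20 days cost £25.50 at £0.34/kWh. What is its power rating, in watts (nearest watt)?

750 W

Energy = £25.50 ÷ £0.34/kWh = 75 kWh
Runtime = 5 h/day × 20 days = 100 h
Power = 75 kWh ÷ 100 h = 0.75 kW = 750 W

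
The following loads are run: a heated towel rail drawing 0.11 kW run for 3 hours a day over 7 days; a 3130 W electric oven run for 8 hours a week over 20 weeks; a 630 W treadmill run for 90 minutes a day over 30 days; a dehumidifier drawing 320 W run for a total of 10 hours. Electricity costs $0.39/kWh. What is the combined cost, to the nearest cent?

heated towel rail: Runtime = 3 h/day × 7 days = 21 h
heated towel rail: 0.11 kW × 21 h = 2.31 kWh
electric oven: Runtime = 8 h/week × 20 weeks = 160 h
electric oven: 3.13 kW × 160 h = 500.8 kWh
treadmill: Runtime = 90 min × 30 = 2700 min = 45 h
treadmill: 0.63 kW × 45 h = 28.35 kWh
dehumidifier: 0.32 kW × 10 h = 3.2 kWh
Total energy = 534.66 kWh
Cost = 534.66 × $0.39 = $208.52

$208.52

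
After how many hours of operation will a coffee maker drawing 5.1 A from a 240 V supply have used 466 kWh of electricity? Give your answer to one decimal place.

380.7 h

Power = 5.1 A × 240 V = 1224 W = 1.224 kW
Hours = 466 kWh ÷ 1.224 kW = 380.7 h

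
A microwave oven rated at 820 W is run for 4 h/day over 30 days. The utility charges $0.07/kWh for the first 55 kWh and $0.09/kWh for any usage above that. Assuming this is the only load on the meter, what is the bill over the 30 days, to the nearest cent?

Runtime = 4 h/day × 30 days = 120 h
Energy = 0.82 kW × 120 h = 98.4 kWh
Tier 1 (0–55 kWh): 55 × $0.07 = $3.85
Above 55 kWh: 43.4 × $0.09 = $3.906
Bill = $7.76

$7.76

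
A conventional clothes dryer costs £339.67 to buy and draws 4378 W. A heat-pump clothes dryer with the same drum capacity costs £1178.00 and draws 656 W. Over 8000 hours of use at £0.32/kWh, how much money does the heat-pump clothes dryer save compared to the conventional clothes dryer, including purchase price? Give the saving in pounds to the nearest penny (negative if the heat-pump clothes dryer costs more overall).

£8689.99

conventional clothes dryer: £339.67 + (4378/1000) kW × 8000 h × £0.32 = £339.67 + £11207.68 = £11547.35
heat-pump clothes dryer: £1178.00 + (656/1000) kW × 8000 h × £0.32 = £1178.00 + £1679.36 = £2857.36
Saving = £11547.35 − £2857.36 = £8689.99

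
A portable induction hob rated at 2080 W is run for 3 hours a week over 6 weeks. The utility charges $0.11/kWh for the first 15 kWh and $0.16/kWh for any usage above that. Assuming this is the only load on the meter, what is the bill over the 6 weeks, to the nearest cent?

Runtime = 3 h/week × 6 weeks = 18 h
Energy = 2.08 kW × 18 h = 37.44 kWh
Tier 1 (0–15 kWh): 15 × $0.11 = $1.65
Above 15 kWh: 22.44 × $0.16 = $3.5904
Bill = $5.24

$5.24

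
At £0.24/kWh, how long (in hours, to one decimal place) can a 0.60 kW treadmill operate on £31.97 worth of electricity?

222.0 h

Energy available = £31.97 ÷ £0.24/kWh = 133.2083 kWh
Hours = 133.2083 kWh ÷ 0.6 kW = 222.0 h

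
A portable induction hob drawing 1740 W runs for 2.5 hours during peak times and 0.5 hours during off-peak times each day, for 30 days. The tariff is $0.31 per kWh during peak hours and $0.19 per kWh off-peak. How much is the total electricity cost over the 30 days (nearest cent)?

$45.41

Peak energy = 1.74 kW × 2.5 h × 30 = 130.5 kWh
Off-peak energy = 1.74 kW × 0.5 h × 30 = 26.1 kWh
Cost = 130.5 × $0.31 + 26.1 × $0.19 = $40.455 + $4.959 = $45.41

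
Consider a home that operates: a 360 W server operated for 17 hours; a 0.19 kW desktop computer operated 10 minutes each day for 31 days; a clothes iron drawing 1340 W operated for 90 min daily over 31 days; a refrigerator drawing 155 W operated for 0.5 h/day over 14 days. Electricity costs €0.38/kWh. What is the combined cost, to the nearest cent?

€26.79

server: 0.36 kW × 17 h = 6.12 kWh
desktop computer: Runtime = 10 min × 31 = 310 min = 5.166666… h
desktop computer: 0.19 kW × 5.166666… h = 0.981666… kWh
clothes iron: Runtime = 90 min × 31 = 2790 min = 46.5 h
clothes iron: 1.34 kW × 46.5 h = 62.31 kWh
refrigerator: Runtime = 0.5 h/day × 14 days = 7 h
refrigerator: 0.155 kW × 7 h = 1.085 kWh
Total energy = 70.496666… kWh
Cost = 70.496666… × €0.38 = €26.79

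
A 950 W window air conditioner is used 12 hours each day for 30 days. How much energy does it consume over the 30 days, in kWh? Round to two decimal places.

Runtime = 12 h/day × 30 days = 360 h
Energy = 0.95 kW × 360 h = 342 kWh

342.00 kWh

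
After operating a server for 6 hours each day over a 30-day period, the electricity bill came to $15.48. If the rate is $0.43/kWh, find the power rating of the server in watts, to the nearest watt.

200 W

Energy = $15.48 ÷ $0.43/kWh = 36 kWh
Runtime = 6 h/day × 30 days = 180 h
Power = 36 kWh ÷ 180 h = 0.2 kW = 200 W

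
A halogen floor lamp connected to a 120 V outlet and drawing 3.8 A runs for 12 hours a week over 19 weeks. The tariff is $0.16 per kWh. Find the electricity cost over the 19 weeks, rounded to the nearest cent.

$16.63

Power = 3.8 A × 120 V = 456 W = 0.456 kW
Runtime = 12 h/week × 19 weeks = 228 h
Energy = 0.456 kW × 228 h = 103.968 kWh
Cost = 103.968 kWh × $0.16/kWh = $16.63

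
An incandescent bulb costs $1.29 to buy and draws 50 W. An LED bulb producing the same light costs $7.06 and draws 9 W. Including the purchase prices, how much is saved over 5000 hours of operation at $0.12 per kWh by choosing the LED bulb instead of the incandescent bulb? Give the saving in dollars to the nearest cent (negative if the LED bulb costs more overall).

$18.83

incandescent bulb: $1.29 + (50/1000) kW × 5000 h × $0.12 = $1.29 + $30 = $31.29
LED bulb: $7.06 + (9/1000) kW × 5000 h × $0.12 = $7.06 + $5.4 = $12.46
Saving = $31.29 − $12.46 = $18.83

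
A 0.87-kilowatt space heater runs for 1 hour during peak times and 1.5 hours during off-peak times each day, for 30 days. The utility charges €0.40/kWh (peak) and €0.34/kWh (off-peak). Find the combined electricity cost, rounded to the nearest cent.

Peak energy = 0.87 kW × 1 h × 30 = 26.1 kWh
Off-peak energy = 0.87 kW × 1.5 h × 30 = 39.15 kWh
Cost = 26.1 × €0.40 + 39.15 × €0.34 = €10.44 + €13.311 = €23.75

€23.75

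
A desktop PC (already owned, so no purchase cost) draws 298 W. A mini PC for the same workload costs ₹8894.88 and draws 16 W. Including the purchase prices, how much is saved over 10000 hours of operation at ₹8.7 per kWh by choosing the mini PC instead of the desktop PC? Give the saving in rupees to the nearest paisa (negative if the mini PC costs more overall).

₹15639.12

desktop PC: ₹0.00 + (298/1000) kW × 10000 h × ₹8.7 = ₹0.00 + ₹25926 = ₹25926
mini PC: ₹8894.88 + (16/1000) kW × 10000 h × ₹8.7 = ₹8894.88 + ₹1392 = ₹10286.88
Saving = ₹25926 − ₹10286.88 = ₹15639.12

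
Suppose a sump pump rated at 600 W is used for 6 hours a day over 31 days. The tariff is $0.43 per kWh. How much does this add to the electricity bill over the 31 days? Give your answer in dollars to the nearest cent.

$47.99

Runtime = 6 h/day × 31 days = 186 h
Energy = 0.6 kW × 186 h = 111.6 kWh
Cost = 111.6 kWh × $0.43/kWh = $47.99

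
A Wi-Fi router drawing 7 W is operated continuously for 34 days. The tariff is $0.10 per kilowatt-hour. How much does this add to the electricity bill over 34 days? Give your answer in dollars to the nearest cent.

$0.57

Runtime = 24 h × 34 = 816 h
Energy = 0.007 kW × 816 h = 5.712 kWh
Cost = 5.712 kWh × $0.10/kWh = $0.57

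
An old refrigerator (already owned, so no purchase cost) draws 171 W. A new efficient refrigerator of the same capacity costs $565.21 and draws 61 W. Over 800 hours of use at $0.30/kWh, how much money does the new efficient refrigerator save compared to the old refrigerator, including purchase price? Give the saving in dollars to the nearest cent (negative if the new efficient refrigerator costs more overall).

old refrigerator: $0.00 + (171/1000) kW × 800 h × $0.30 = $0.00 + $41.04 = $41.04
new efficient refrigerator: $565.21 + (61/1000) kW × 800 h × $0.30 = $565.21 + $14.64 = $579.85
Saving = $41.04 − $579.85 = −$538.81

-$538.81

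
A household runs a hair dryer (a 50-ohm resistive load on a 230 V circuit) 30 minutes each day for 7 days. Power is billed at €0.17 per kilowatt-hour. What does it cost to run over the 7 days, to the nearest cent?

Power = V²/R = 230²/50 = 1058 W = 1.058 kW
Runtime = 30 min × 7 = 210 min = 3.5 h
Energy = 1.058 kW × 3.5 h = 3.703 kWh
Cost = 3.703 kWh × €0.17/kWh = €0.63

€0.63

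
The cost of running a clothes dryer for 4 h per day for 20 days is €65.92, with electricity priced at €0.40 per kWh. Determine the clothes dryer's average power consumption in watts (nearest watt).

Energy = €65.92 ÷ €0.40/kWh = 164.8 kWh
Runtime = 4 h/day × 20 days = 80 h
Power = 164.8 kWh ÷ 80 h = 2.06 kW = 2060 W

2060 W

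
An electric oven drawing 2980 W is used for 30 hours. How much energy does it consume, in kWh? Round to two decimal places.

Energy = 2.98 kW × 30 h = 89.4 kWh

89.40 kWh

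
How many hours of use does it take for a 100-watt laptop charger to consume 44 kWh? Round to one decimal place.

Hours = 44 kWh ÷ 0.1 kW = 440.0 h

440.0 h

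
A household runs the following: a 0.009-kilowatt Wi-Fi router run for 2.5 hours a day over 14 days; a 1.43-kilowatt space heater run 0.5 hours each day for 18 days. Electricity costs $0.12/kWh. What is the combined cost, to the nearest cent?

$1.58

Wi-Fi router: Runtime = 2.5 h/day × 14 days = 35 h
Wi-Fi router: 0.009 kW × 35 h = 0.315 kWh
space heater: Runtime = 0.5 h/day × 18 days = 9 h
space heater: 1.43 kW × 9 h = 12.87 kWh
Total energy = 13.185 kWh
Cost = 13.185 × $0.12 = $1.58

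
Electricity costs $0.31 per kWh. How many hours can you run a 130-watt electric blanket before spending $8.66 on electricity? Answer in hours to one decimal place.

Energy available = $8.66 ÷ $0.31/kWh = 27.9355 kWh
Hours = 27.9355 kWh ÷ 0.13 kW = 214.9 h

214.9 h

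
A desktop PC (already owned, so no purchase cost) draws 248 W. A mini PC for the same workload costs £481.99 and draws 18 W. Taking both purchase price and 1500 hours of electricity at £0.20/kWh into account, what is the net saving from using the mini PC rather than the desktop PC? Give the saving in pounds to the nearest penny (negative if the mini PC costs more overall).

desktop PC: £0.00 + (248/1000) kW × 1500 h × £0.20 = £0.00 + £74.4 = £74.4
mini PC: £481.99 + (18/1000) kW × 1500 h × £0.20 = £481.99 + £5.4 = £487.39
Saving = £74.4 − £487.39 = −£412.99

-£412.99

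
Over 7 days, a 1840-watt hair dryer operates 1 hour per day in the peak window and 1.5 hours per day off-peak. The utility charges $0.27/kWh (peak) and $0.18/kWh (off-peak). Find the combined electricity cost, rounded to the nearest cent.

Peak energy = 1.84 kW × 1 h × 7 = 12.88 kWh
Off-peak energy = 1.84 kW × 1.5 h × 7 = 19.32 kWh
Cost = 12.88 × $0.27 + 19.32 × $0.18 = $3.4776 + $3.4776 = $6.96

$6.96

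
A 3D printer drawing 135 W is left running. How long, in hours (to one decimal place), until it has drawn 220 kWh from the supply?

Hours = 220 kWh ÷ 0.135 kW = 1629.6 h

1629.6 h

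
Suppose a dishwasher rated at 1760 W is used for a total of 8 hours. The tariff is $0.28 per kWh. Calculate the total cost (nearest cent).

$3.94

Energy = 1.76 kW × 8 h = 14.08 kWh
Cost = 14.08 kWh × $0.28/kWh = $3.94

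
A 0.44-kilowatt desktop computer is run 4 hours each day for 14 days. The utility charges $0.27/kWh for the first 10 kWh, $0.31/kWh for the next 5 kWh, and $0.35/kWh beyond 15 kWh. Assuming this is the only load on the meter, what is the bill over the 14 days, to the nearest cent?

$7.62

Runtime = 4 h/day × 14 days = 56 h
Energy = 0.44 kW × 56 h = 24.64 kWh
Tier 1 (0–10 kWh): 10 × $0.27 = $2.7
Tier 2 (10–15 kWh): 5 × $0.31 = $1.55
Above 15 kWh: 9.64 × $0.35 = $3.374
Bill = $7.62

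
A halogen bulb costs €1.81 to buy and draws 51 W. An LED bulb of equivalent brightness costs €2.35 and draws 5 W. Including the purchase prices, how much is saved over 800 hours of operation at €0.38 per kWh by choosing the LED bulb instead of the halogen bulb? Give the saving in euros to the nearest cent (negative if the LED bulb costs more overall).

halogen bulb: €1.81 + (51/1000) kW × 800 h × €0.38 = €1.81 + €15.504 = €17.314
LED bulb: €2.35 + (5/1000) kW × 800 h × €0.38 = €2.35 + €1.52 = €3.87
Saving = €17.314 − €3.87 = €13.444 → €13.44

€13.44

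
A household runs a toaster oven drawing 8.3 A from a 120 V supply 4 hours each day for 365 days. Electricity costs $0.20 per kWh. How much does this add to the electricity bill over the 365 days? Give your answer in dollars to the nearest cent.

$290.83

Power = 8.3 A × 120 V = 996 W = 0.996 kW
Runtime = 4 h/day × 365 days = 1460 h
Energy = 0.996 kW × 1460 h = 1454.16 kWh
Cost = 1454.16 kWh × $0.20/kWh = $290.83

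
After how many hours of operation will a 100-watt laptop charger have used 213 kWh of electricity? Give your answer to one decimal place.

2130.0 h

Hours = 213 kWh ÷ 0.1 kW = 2130.0 h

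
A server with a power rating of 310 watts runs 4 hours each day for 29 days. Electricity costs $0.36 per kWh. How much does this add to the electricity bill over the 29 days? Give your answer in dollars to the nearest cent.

Runtime = 4 h/day × 29 days = 116 h
Energy = 0.31 kW × 116 h = 35.96 kWh
Cost = 35.96 kWh × $0.36/kWh = $12.95

$12.95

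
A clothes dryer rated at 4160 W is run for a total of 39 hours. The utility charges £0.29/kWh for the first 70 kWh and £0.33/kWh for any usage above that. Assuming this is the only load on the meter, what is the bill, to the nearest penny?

Energy = 4.16 kW × 39 h = 162.24 kWh
Tier 1 (0–70 kWh): 70 × £0.29 = £20.3
Above 70 kWh: 92.24 × £0.33 = £30.4392
Bill = £50.74

£50.74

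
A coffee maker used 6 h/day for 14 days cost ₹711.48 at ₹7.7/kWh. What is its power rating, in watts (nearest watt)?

Energy = ₹711.48 ÷ ₹7.7/kWh = 92.4 kWh
Runtime = 6 h/day × 14 days = 84 h
Power = 92.4 kWh ÷ 84 h = 1.1 kW = 1100 W

1100 W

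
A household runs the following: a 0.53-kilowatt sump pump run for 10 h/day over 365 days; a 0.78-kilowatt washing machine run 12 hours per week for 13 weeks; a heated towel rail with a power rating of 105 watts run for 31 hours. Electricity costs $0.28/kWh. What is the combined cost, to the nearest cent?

$576.64

sump pump: Runtime = 10 h/day × 365 days = 3650 h
sump pump: 0.53 kW × 3650 h = 1934.5 kWh
washing machine: Runtime = 12 h/week × 13 weeks = 156 h
washing machine: 0.78 kW × 156 h = 121.68 kWh
heated towel rail: 0.105 kW × 31 h = 3.255 kWh
Total energy = 2059.435 kWh
Cost = 2059.435 × $0.28 = $576.64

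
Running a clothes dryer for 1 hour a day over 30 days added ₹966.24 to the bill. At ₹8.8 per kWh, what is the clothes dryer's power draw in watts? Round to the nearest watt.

Energy = ₹966.24 ÷ ₹8.8/kWh = 109.8 kWh
Runtime = 1 h/day × 30 days = 30 h
Power = 109.8 kWh ÷ 30 h = 3.66 kW = 3660 W

3660 W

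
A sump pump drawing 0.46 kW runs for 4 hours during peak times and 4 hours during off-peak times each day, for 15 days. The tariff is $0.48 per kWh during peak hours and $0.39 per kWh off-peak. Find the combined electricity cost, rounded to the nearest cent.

Peak energy = 0.46 kW × 4 h × 15 = 27.6 kWh
Off-peak energy = 0.46 kW × 4 h × 15 = 27.6 kWh
Cost = 27.6 × $0.48 + 27.6 × $0.39 = $13.248 + $10.764 = $24.01

$24.01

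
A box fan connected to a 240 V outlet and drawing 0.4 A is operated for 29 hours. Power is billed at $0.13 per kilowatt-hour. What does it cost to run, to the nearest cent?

$0.36

Power = 0.4 A × 240 V = 96 W = 0.096 kW
Energy = 0.096 kW × 29 h = 2.784 kWh
Cost = 2.784 kWh × $0.13/kWh = $0.36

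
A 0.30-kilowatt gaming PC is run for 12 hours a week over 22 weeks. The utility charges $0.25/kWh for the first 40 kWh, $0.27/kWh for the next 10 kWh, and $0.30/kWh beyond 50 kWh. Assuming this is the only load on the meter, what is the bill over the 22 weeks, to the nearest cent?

Runtime = 12 h/week × 22 weeks = 264 h
Energy = 0.3 kW × 264 h = 79.2 kWh
Tier 1 (0–40 kWh): 40 × $0.25 = $10
Tier 2 (40–50 kWh): 10 × $0.27 = $2.7
Above 50 kWh: 29.2 × $0.30 = $8.76
Bill = $21.46

$21.46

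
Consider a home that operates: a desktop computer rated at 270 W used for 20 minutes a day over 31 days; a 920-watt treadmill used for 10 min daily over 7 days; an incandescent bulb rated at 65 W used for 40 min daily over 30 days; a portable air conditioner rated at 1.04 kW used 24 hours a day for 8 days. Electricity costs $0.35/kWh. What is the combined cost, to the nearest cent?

desktop computer: Runtime = 20 min × 31 = 620 min = 10.333333… h
desktop computer: 0.27 kW × 10.333333… h = 2.79 kWh
treadmill: Runtime = 10 min × 7 = 70 min = 1.166666… h
treadmill: 0.92 kW × 1.166666… h = 1.073333… kWh
incandescent bulb: Runtime = 40 min × 30 = 1200 min = 20 h
incandescent bulb: 0.065 kW × 20 h = 1.3 kWh
portable air conditioner: Runtime = 24 h × 8 = 192 h
portable air conditioner: 1.04 kW × 192 h = 199.68 kWh
Total energy = 204.843333… kWh
Cost = 204.843333… × $0.35 = $71.70

$71.70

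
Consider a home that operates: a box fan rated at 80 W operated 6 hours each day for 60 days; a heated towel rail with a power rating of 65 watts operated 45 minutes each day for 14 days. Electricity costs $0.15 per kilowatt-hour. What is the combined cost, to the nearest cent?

$4.42

box fan: Runtime = 6 h/day × 60 days = 360 h
box fan: 0.08 kW × 360 h = 28.8 kWh
heated towel rail: Runtime = 45 min × 14 = 630 min = 10.5 h
heated towel rail: 0.065 kW × 10.5 h = 0.6825 kWh
Total energy = 29.4825 kWh
Cost = 29.4825 × $0.15 = $4.42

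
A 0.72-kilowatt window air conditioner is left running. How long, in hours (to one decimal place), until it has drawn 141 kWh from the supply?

195.8 h

Hours = 141 kWh ÷ 0.72 kW = 195.8 h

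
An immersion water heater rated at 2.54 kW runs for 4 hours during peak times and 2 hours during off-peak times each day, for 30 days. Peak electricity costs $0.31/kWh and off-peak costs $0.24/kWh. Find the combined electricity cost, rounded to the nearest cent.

Peak energy = 2.54 kW × 4 h × 30 = 304.8 kWh
Off-peak energy = 2.54 kW × 2 h × 30 = 152.4 kWh
Cost = 304.8 × $0.31 + 152.4 × $0.24 = $94.488 + $36.576 = $131.06

$131.06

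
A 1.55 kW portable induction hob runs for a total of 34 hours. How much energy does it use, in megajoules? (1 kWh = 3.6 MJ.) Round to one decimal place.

Energy = 1.55 kW × 34 h = 52.7 kWh
= 52.7 × 3.6 MJ = 189.7 MJ

189.7 MJ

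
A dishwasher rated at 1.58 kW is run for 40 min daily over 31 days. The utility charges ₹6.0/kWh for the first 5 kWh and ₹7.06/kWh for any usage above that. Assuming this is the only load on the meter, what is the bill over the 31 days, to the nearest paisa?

Runtime = 40 min × 31 = 1240 min = 20.666666… h
Energy = 1.58 kW × 20.666666… h = 32.653333… kWh
Tier 1 (0–5 kWh): 5 × ₹6.0 = ₹30
Above 5 kWh: 27.653333… × ₹7.06 = ₹195.232533…
Bill = ₹225.23

₹225.23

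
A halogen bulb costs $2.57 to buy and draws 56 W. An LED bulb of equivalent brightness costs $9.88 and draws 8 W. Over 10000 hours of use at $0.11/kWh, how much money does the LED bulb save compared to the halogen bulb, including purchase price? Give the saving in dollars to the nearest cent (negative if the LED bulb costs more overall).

halogen bulb: $2.57 + (56/1000) kW × 10000 h × $0.11 = $2.57 + $61.6 = $64.17
LED bulb: $9.88 + (8/1000) kW × 10000 h × $0.11 = $9.88 + $8.8 = $18.68
Saving = $64.17 − $18.68 = $45.49

$45.49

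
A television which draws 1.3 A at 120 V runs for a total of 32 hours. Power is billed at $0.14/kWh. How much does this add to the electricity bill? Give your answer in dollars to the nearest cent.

Power = 1.3 A × 120 V = 156 W = 0.156 kW
Energy = 0.156 kW × 32 h = 4.992 kWh
Cost = 4.992 kWh × $0.14/kWh = $0.70

$0.70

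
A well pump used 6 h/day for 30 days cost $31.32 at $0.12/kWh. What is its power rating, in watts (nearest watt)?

Energy = $31.32 ÷ $0.12/kWh = 261 kWh
Runtime = 6 h/day × 30 days = 180 h
Power = 261 kWh ÷ 180 h = 1.45 kW = 1450 W

1450 W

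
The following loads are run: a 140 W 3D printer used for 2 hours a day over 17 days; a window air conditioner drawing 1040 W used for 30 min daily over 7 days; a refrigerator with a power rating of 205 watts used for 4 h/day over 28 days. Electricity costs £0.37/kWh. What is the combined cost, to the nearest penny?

3D printer: Runtime = 2 h/day × 17 days = 34 h
3D printer: 0.14 kW × 34 h = 4.76 kWh
window air conditioner: Runtime = 30 min × 7 = 210 min = 3.5 h
window air conditioner: 1.04 kW × 3.5 h = 3.64 kWh
refrigerator: Runtime = 4 h/day × 28 days = 112 h
refrigerator: 0.205 kW × 112 h = 22.96 kWh
Total energy = 31.36 kWh
Cost = 31.36 × £0.37 = £11.60

£11.60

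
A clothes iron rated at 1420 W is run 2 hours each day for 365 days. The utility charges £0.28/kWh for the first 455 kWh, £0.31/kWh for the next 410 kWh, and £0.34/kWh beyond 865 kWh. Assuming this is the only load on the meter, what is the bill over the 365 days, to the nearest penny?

Runtime = 2 h/day × 365 days = 730 h
Energy = 1.42 kW × 730 h = 1036.6 kWh
Tier 1 (0–455 kWh): 455 × £0.28 = £127.4
Tier 2 (455–865 kWh): 410 × £0.31 = £127.1
Above 865 kWh: 171.6 × £0.34 = £58.344
Bill = £312.84

£312.84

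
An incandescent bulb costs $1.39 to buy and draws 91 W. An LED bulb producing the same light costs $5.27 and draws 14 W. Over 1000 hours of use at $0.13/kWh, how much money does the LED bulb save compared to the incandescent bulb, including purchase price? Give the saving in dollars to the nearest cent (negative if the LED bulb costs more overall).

incandescent bulb: $1.39 + (91/1000) kW × 1000 h × $0.13 = $1.39 + $11.83 = $13.22
LED bulb: $5.27 + (14/1000) kW × 1000 h × $0.13 = $5.27 + $1.82 = $7.09
Saving = $13.22 − $7.09 = $6.13

$6.13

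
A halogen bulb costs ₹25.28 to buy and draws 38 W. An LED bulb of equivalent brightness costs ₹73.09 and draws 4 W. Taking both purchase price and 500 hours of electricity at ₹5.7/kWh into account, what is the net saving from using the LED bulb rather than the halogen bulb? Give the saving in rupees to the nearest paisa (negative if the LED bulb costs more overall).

halogen bulb: ₹25.28 + (38/1000) kW × 500 h × ₹5.7 = ₹25.28 + ₹108.3 = ₹133.58
LED bulb: ₹73.09 + (4/1000) kW × 500 h × ₹5.7 = ₹73.09 + ₹11.4 = ₹84.49
Saving = ₹133.58 − ₹84.49 = ₹49.09

₹49.09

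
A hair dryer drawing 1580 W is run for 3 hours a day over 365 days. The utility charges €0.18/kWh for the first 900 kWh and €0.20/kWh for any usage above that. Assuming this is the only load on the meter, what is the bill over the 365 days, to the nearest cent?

€328.02

Runtime = 3 h/day × 365 days = 1095 h
Energy = 1.58 kW × 1095 h = 1730.1 kWh
Tier 1 (0–900 kWh): 900 × €0.18 = €162
Above 900 kWh: 830.1 × €0.20 = €166.02
Bill = €328.02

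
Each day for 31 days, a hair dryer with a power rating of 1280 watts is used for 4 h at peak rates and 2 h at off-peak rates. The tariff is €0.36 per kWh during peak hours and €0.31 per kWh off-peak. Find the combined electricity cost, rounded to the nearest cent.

Peak energy = 1.28 kW × 4 h × 31 = 158.72 kWh
Off-peak energy = 1.28 kW × 2 h × 31 = 79.36 kWh
Cost = 158.72 × €0.36 + 79.36 × €0.31 = €57.1392 + €24.6016 = €81.74

€81.74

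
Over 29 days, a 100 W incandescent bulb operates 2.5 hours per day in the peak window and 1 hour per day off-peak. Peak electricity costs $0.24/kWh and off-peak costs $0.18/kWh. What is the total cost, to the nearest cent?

$2.26

Peak energy = 0.1 kW × 2.5 h × 29 = 7.25 kWh
Off-peak energy = 0.1 kW × 1 h × 29 = 2.9 kWh
Cost = 7.25 × $0.24 + 2.9 × $0.18 = $1.74 + $0.522 = $2.26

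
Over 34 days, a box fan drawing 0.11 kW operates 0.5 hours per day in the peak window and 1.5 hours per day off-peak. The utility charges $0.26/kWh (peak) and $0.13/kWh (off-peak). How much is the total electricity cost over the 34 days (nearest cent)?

$1.22

Peak energy = 0.11 kW × 0.5 h × 34 = 1.87 kWh
Off-peak energy = 0.11 kW × 1.5 h × 34 = 5.61 kWh
Cost = 1.87 × $0.26 + 5.61 × $0.13 = $0.4862 + $0.7293 = $1.22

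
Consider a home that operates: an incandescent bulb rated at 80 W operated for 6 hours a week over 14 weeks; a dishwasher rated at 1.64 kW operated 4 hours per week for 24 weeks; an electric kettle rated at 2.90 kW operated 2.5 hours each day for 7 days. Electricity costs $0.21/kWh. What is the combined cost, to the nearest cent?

incandescent bulb: Runtime = 6 h/week × 14 weeks = 84 h
incandescent bulb: 0.08 kW × 84 h = 6.72 kWh
dishwasher: Runtime = 4 h/week × 24 weeks = 96 h
dishwasher: 1.64 kW × 96 h = 157.44 kWh
electric kettle: Runtime = 2.5 h/day × 7 days = 17.5 h
electric kettle: 2.9 kW × 17.5 h = 50.75 kWh
Total energy = 214.91 kWh
Cost = 214.91 × $0.21 = $45.13

$45.13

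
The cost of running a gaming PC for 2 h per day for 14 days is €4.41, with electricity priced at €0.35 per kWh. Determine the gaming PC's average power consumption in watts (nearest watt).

450 W

Energy = €4.41 ÷ €0.35/kWh = 12.6 kWh
Runtime = 2 h/day × 14 days = 28 h
Power = 12.6 kWh ÷ 28 h = 0.45 kW = 450 W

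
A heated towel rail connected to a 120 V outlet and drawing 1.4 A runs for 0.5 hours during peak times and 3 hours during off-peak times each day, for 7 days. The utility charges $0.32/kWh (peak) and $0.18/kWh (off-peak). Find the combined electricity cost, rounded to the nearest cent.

Power = 1.4 A × 120 V = 168 W = 0.168 kW
Peak energy = 0.168 kW × 0.5 h × 7 = 0.588 kWh
Off-peak energy = 0.168 kW × 3 h × 7 = 3.528 kWh
Cost = 0.588 × $0.32 + 3.528 × $0.18 = $0.18816 + $0.63504 = $0.82

$0.82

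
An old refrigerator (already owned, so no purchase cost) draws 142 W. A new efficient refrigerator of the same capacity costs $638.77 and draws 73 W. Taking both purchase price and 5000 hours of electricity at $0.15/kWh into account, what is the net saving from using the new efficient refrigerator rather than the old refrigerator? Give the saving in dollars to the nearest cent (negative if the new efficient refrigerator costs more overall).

-$587.02

old refrigerator: $0.00 + (142/1000) kW × 5000 h × $0.15 = $0.00 + $106.5 = $106.5
new efficient refrigerator: $638.77 + (73/1000) kW × 5000 h × $0.15 = $638.77 + $54.75 = $693.52
Saving = $106.5 − $693.52 = −$587.02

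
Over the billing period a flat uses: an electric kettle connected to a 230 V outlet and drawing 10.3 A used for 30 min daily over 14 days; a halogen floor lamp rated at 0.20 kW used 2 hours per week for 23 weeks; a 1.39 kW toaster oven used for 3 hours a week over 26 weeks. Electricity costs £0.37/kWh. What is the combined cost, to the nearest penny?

electric kettle: Power = 10.3 A × 230 V = 2369 W = 2.369 kW
electric kettle: Runtime = 30 min × 14 = 420 min = 7 h
electric kettle: 2.369 kW × 7 h = 16.583 kWh
halogen floor lamp: Runtime = 2 h/week × 23 weeks = 46 h
halogen floor lamp: 0.2 kW × 46 h = 9.2 kWh
toaster oven: Runtime = 3 h/week × 26 weeks = 78 h
toaster oven: 1.39 kW × 78 h = 108.42 kWh
Total energy = 134.203 kWh
Cost = 134.203 × £0.37 = £49.66

£49.66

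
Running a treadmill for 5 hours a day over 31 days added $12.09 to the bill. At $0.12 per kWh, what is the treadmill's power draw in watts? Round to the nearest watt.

Energy = $12.09 ÷ $0.12/kWh = 100.75 kWh
Runtime = 5 h/day × 31 days = 155 h
Power = 100.75 kWh ÷ 155 h = 0.65 kW = 650 W

650 W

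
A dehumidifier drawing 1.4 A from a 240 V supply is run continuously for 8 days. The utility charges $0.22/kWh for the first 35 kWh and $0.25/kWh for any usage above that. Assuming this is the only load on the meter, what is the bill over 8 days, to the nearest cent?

$15.08

Power = 1.4 A × 240 V = 336 W = 0.336 kW
Runtime = 24 h × 8 = 192 h
Energy = 0.336 kW × 192 h = 64.512 kWh
Tier 1 (0–35 kWh): 35 × $0.22 = $7.7
Above 35 kWh: 29.512 × $0.25 = $7.378
Bill = $15.08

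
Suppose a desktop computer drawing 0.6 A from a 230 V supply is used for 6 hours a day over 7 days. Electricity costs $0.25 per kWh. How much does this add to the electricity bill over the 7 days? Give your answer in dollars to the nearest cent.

$1.45

Power = 0.6 A × 230 V = 138 W = 0.138 kW
Runtime = 6 h/day × 7 days = 42 h
Energy = 0.138 kW × 42 h = 5.796 kWh
Cost = 5.796 kWh × $0.25/kWh = $1.45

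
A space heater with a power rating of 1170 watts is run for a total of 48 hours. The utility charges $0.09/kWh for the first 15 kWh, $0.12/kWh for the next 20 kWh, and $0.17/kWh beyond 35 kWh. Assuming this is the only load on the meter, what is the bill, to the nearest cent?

$7.35

Energy = 1.17 kW × 48 h = 56.16 kWh
Tier 1 (0–15 kWh): 15 × $0.09 = $1.35
Tier 2 (15–35 kWh): 20 × $0.12 = $2.4
Above 35 kWh: 21.16 × $0.17 = $3.5972
Bill = $7.35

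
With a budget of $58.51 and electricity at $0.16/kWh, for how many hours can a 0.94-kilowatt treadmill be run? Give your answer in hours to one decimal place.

389.0 h

Energy available = $58.51 ÷ $0.16/kWh = 365.6875 kWh
Hours = 365.6875 kWh ÷ 0.94 kW = 389.0 h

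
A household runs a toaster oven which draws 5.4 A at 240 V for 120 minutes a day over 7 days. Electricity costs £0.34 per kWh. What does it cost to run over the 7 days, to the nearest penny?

£6.17

Power = 5.4 A × 240 V = 1296 W = 1.296 kW
Runtime = 120 min × 7 = 840 min = 14 h
Energy = 1.296 kW × 14 h = 18.144 kWh
Cost = 18.144 kWh × £0.34/kWh = £6.17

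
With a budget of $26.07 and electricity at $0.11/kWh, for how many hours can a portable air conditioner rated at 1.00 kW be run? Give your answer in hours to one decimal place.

237.0 h

Energy available = $26.07 ÷ $0.11/kWh = 237 kWh
Hours = 237 kWh ÷ 1 kW = 237.0 h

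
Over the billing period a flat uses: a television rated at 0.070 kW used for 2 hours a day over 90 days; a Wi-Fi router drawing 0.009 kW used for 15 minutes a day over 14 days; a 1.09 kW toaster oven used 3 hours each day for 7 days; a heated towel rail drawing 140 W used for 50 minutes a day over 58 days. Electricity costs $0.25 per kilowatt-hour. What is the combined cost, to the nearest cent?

$10.57

television: Runtime = 2 h/day × 90 days = 180 h
television: 0.07 kW × 180 h = 12.6 kWh
Wi-Fi router: Runtime = 15 min × 14 = 210 min = 3.5 h
Wi-Fi router: 0.009 kW × 3.5 h = 0.0315 kWh
toaster oven: Runtime = 3 h/day × 7 days = 21 h
toaster oven: 1.09 kW × 21 h = 22.89 kWh
heated towel rail: Runtime = 50 min × 58 = 2900 min = 48.333333… h
heated towel rail: 0.14 kW × 48.333333… h = 6.766666… kWh
Total energy = 42.288166… kWh
Cost = 42.288166… × $0.25 = $10.57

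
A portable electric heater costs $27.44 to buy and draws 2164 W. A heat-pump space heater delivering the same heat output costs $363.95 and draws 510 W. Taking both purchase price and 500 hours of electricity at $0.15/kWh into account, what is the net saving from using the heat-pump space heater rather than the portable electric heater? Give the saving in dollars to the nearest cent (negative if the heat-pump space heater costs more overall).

-$212.46

portable electric heater: $27.44 + (2164/1000) kW × 500 h × $0.15 = $27.44 + $162.3 = $189.74
heat-pump space heater: $363.95 + (510/1000) kW × 500 h × $0.15 = $363.95 + $38.25 = $402.2
Saving = $189.74 − $402.2 = −$212.46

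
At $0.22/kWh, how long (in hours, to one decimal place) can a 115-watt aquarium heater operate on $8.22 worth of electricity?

Energy available = $8.22 ÷ $0.22/kWh = 37.3636 kWh
Hours = 37.3636 kWh ÷ 0.115 kW = 324.9 h

324.9 h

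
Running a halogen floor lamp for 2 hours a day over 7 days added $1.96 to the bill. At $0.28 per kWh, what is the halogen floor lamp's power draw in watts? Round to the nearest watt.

500 W

Energy = $1.96 ÷ $0.28/kWh = 7 kWh
Runtime = 2 h/day × 7 days = 14 h
Power = 7 kWh ÷ 14 h = 0.5 kW = 500 W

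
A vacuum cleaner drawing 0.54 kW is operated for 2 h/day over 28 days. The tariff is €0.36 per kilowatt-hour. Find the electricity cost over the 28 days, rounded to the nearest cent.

€10.89

Runtime = 2 h/day × 28 days = 56 h
Energy = 0.54 kW × 56 h = 30.24 kWh
Cost = 30.24 kWh × €0.36/kWh = €10.89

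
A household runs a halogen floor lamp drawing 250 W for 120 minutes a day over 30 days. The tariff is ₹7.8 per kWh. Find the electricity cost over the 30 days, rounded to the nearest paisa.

₹117.00

Runtime = 120 min × 30 = 3600 min = 60 h
Energy = 0.25 kW × 60 h = 15 kWh
Cost = 15 kWh × ₹7.8/kWh = ₹117.00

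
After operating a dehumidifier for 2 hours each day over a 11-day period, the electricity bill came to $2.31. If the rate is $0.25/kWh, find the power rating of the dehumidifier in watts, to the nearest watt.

Energy = $2.31 ÷ $0.25/kWh = 9.24 kWh
Runtime = 2 h/day × 11 days = 22 h
Power = 9.24 kWh ÷ 22 h = 0.42 kW = 420 W

420 W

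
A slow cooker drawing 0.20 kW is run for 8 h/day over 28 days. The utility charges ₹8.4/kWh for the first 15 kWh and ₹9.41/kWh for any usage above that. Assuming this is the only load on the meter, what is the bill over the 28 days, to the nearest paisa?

Runtime = 8 h/day × 28 days = 224 h
Energy = 0.2 kW × 224 h = 44.8 kWh
Tier 1 (0–15 kWh): 15 × ₹8.4 = ₹126
Above 15 kWh: 29.8 × ₹9.41 = ₹280.418
Bill = ₹406.42

₹406.42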